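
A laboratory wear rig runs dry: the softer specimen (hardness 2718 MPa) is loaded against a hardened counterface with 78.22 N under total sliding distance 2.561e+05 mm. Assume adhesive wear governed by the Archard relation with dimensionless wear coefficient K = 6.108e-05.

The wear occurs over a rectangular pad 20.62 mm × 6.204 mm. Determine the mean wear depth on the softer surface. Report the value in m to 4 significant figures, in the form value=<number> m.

value=3.519e-06 m

Every step maintains full float precision; shown intermediates are rounded. Rounded just once, at four significant figures.
Convert: Sliding distance L = 2.561e+05 mm = 256.1 m.
Convert: Hardness H = 2718 MPa = 2.718e+09 Pa.
Convert: Pad sides 20.62 mm × 6.204 mm = 0.02062 m × 0.006204 m. Contact area A = 0.02062 m × 0.006204 m = 1.279e-04 m².
Restated in SI base units: W = 78.22 N, H = 2.718e+09 Pa, K = 6.108e-05.
Archard relation: V = K·W·L/H = 6.108e-05 · 78.22 · 256.1 / 2.718e+09 = 4.502e-10 m³.
Mean wear depth h = V/A = 4.502e-10 / 1.279e-04 = 3.519e-06 m.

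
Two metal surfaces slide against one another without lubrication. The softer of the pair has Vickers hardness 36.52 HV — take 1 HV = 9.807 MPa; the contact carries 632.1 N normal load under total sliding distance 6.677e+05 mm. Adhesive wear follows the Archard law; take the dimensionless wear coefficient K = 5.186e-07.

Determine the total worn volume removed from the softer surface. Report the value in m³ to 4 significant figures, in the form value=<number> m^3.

value=6.111e-10 m^3

Every step carries full float precision, and intermediates are displayed rounded — rounded just once, at 4 significant digits.
The distance L = 6.677e+05 mm = 667.7 m.
Hardness H = 36.52 HV × 9.807 MPa/HV = 358.2 MPa = 3.582e+08 Pa.
SI base units throughout: W = 632.1 N, H = 3.582e+08 Pa, K = 5.186e-07.
The Archard volume V = K·W·L/H = 5.186e-07 · 632.1 · 667.7 / 3.582e+08 = 6.111e-10 m³.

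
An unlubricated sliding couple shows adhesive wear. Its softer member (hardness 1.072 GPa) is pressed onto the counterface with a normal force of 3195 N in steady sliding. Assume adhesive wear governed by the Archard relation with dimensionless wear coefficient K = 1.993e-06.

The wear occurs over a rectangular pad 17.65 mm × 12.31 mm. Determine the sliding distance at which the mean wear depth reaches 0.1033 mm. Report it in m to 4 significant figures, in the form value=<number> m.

The computation maintains full precision, and intermediate values are shown rounded. Rounded once at the end to four significant figures.
Convert: Hardness H = 1.072 GPa = 1.072e+09 Pa.
Convert: Pad sides 17.65 mm × 12.31 mm = 0.01765 m × 0.01231 m. Contact area A = 0.01765 m × 0.01231 m = 2.173e-04 m².
Convert: Depth limit h_lim = 0.1033 mm = 1.033e-04 m.
SI base units throughout: W = 3195 N, H = 1.072e+09 Pa, K = 1.993e-06.
Permissible volume V_lim = h_lim·A = 1.033e-04 · 2.173e-04 = 2.244e-08 m³.
Thus life L = V_lim·H/(K·W) = 2.244e-08 · 1.072e+09 / (1.993e-06 · 3195) = 3779 m.

value=3779 m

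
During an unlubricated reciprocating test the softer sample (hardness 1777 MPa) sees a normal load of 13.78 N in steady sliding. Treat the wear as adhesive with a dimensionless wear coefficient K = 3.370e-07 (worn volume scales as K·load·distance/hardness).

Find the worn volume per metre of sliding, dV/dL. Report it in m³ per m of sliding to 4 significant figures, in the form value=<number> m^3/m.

Intermediates are printed rounded — each operation carries full float precision; rounded once at the end to 4 significant digits.
Convert: Hardness H = 1777 MPa = 1.777e+09 Pa.
As SI base values: W = 13.78 N, H = 1.777e+09 Pa, K = 3.370e-07.
Rate of wear dV/dL = K·W/H, per unit distance: 3.370e-07 · 13.78 / 1.777e+09 = 2.613e-15 m³/m.

value=2.613e-15 m^3/m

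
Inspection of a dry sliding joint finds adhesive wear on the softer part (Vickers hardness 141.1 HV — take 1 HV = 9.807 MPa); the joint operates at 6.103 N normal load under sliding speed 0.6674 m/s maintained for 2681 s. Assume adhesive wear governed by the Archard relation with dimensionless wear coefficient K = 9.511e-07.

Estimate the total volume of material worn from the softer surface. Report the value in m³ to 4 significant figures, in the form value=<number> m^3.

The computation holds exact precision, and intermediates are displayed rounded, and rounded just once to 4 significant figures.
Convert: Sliding distance L = v·t = 0.6674 m/s × 2681 s = 1789 m.
Convert: Hardness H = 141.1 HV × 9.807 MPa/HV = 1384 MPa = 1.384e+09 Pa.
As SI base values: W = 6.103 N, H = 1.384e+09 Pa, K = 9.511e-07.
Wear volume V = K·W·L/H = 9.511e-07 · 6.103 · 1789 / 1.384e+09 = 7.506e-12 m³.

value=7.506e-12 m^3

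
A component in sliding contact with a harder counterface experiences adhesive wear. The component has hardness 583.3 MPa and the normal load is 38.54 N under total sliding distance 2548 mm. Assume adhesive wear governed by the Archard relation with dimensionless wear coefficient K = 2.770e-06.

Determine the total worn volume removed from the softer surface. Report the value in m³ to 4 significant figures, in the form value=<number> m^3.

value=4.663e-13 m^3

All arithmetic runs at exact precision. Displayed values are rounded — a single final rounding, at four significant digits.
Total distance L = 2548 mm = 2.548 m.
Hardness H = 583.3 MPa = 5.833e+08 Pa.
In SI base units, W = 38.54 N, H = 5.833e+08 Pa, K = 2.770e-06.
Wear volume V = K·W·L/H = 2.770e-06 · 38.54 · 2.548 / 5.833e+08 = 4.663e-13 m³.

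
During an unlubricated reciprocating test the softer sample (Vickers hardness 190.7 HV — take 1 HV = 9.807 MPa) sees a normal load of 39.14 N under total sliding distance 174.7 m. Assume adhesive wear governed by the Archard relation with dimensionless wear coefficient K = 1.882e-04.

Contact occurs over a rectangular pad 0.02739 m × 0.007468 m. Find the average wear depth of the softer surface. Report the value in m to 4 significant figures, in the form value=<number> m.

Each operation holds exact precision, and displayed values are rounded, and rounded once at the end, at four significant digits.
Convert: Hardness H = 190.7 HV × 9.807 MPa/HV = 1870 MPa = 1.870e+09 Pa.
Convert: Contact area A = 0.02739 m × 0.007468 m = 2.045e-04 m².
As SI base values: W = 39.14 N, H = 1.870e+09 Pa, K = 1.882e-04.
Archard volume V = K·W·L/H = 1.882e-04 · 39.14 · 174.7 / 1.870e+09 = 6.881e-10 m³.
Depth h = V/A = 6.881e-10 / 2.045e-04 = 3.364e-06 m.

value=3.364e-06 m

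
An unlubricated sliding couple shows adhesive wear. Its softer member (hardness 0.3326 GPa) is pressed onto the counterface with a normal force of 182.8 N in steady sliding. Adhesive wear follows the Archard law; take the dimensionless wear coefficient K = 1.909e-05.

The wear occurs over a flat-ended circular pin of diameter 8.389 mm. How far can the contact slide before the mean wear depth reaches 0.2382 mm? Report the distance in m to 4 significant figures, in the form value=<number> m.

value=1255 m

The algebra maintains full float precision; shown intermediates are rounded; one final rounding: 4 significant digits.
Hardness H = 0.3326 GPa = 3.326e+08 Pa.
Pin diameter d = 8.389 mm = 0.008389 m. Contact area A = π·d²/4 = π·(0.008389 m)²/4 = 5.527e-05 m².
Depth limit h_lim = 0.2382 mm = 2.382e-04 m.
Restated in SI base units: W = 182.8 N, H = 3.326e+08 Pa, K = 1.909e-05.
Wearable volume V_lim = h_lim·A = 2.382e-04 · 5.527e-05 = 1.317e-08 m³.
Life L = V_lim·H/(K·W) = 1.317e-08 · 3.326e+08 / (1.909e-05 · 182.8) = 1255 m.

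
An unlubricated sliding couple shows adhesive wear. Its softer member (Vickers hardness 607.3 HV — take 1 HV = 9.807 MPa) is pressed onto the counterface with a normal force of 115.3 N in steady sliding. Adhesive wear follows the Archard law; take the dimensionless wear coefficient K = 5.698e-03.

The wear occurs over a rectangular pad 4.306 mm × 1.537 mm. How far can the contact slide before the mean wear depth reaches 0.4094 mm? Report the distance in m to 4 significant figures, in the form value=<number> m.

The intermediates appear rounded — every step runs at full precision. Rounded just once to 4 significant digits.
Convert: Hardness H = 607.3 HV × 9.807 MPa/HV = 5956 MPa = 5.956e+09 Pa.
Convert: Pad sides 4.306 mm × 1.537 mm = 0.004306 m × 0.001537 m. Contact area A = 0.004306 m × 0.001537 m = 6.618e-06 m².
Convert: Depth limit h_lim = 0.4094 mm = 4.094e-04 m.
Working in SI base units: W = 115.3 N, H = 5.956e+09 Pa, K = 5.698e-03.
Volume at the limit: V_lim = h_lim·A = 4.094e-04 · 6.618e-06 = 2.710e-09 m³.
So the life L = V_lim·H/(K·W) = 2.710e-09 · 5.956e+09 / (5.698e-03 · 115.3) = 24.56 m.

value=24.56 m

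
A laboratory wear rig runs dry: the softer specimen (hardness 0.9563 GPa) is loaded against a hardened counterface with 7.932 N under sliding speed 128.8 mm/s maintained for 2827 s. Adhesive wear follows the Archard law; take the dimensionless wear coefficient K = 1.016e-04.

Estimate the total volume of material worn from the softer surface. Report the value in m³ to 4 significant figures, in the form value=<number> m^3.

value=3.068e-10 m^3

Intermediate values are displayed rounded; the algebra carries full precision. Rounded once at the end, at four significant figures.
Convert: Sliding speed v = 128.8 mm/s = 0.1288 m/s. Total distance L = v·t = 0.1288 m/s × 2827 s = 364.1 m.
Convert: Hardness H = 0.9563 GPa = 9.563e+08 Pa.
In SI base units, W = 7.932 N, H = 9.563e+08 Pa, K = 1.016e-04.
Volume removed: V = K·W·L/H = 1.016e-04 · 7.932 · 364.1 / 9.563e+08 = 3.068e-10 m³.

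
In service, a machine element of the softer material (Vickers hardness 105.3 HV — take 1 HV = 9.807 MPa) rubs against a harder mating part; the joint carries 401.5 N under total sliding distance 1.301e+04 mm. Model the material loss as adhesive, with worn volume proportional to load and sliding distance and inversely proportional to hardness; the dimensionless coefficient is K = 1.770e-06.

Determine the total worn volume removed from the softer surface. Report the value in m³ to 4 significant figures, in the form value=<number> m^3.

value=8.953e-12 m^3

The computation keeps full float precision, and the intermediates appear rounded. Rounded once at the end: four significant figures.
The distance L = 1.301e+04 mm = 13.01 m.
Hardness H = 105.3 HV × 9.807 MPa/HV = 1033 MPa = 1.033e+09 Pa.
Working in SI base units: W = 401.5 N, H = 1.033e+09 Pa, K = 1.770e-06.
Volume removed: V = K·W·L/H = 1.770e-06 · 401.5 · 13.01 / 1.033e+09 = 8.953e-12 m³.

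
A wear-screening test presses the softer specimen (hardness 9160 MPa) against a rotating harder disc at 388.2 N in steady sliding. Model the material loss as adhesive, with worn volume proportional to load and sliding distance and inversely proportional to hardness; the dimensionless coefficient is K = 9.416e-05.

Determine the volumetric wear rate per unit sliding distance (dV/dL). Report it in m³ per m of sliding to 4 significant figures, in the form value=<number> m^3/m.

value=3.990e-12 m^3/m

Each operation keeps full float precision, and intermediates are shown rounded. Rounded just once, at 4 significant figures.
Convert: Hardness H = 9160 MPa = 9.160e+09 Pa.
Working in SI base units: W = 388.2 N, H = 9.160e+09 Pa, K = 9.416e-05.
Rate of wear dV/dL = K·W/H, per unit distance: 9.416e-05 · 388.2 / 9.160e+09 = 3.990e-12 m³/m.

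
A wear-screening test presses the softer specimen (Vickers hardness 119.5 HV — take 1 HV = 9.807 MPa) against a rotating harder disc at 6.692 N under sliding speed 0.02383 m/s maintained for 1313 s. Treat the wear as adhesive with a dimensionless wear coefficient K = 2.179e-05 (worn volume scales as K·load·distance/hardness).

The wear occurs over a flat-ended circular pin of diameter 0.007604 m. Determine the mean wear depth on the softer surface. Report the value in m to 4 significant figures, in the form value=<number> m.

value=8.573e-08 m

Quoted intermediates are rounded, and every step maintains full precision; a lone final rounding to 4 significant figures.
Convert: The distance L = v·t = 0.02383 m/s × 1313 s = 31.29 m.
Convert: Hardness H = 119.5 HV × 9.807 MPa/HV = 1172 MPa = 1.172e+09 Pa.
Convert: Contact area A = π·d²/4 = π·(0.007604 m)²/4 = 4.541e-05 m².
Expressed in SI base units: W = 6.692 N, H = 1.172e+09 Pa, K = 2.179e-05.
Archard volume V = K·W·L/H = 2.179e-05 · 6.692 · 31.29 / 1.172e+09 = 3.893e-12 m³.
Mean depth h = V/A = 3.893e-12 / 4.541e-05 = 8.573e-08 m.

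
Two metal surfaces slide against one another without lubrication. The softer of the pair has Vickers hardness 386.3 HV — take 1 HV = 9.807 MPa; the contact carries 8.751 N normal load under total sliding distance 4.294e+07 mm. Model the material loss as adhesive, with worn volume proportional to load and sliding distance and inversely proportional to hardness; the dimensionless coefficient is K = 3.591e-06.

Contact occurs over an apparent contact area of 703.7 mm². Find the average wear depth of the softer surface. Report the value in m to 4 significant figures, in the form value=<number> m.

value=5.062e-07 m

Quoted intermediates are rounded — the computation maintains full precision; rounded once at the end, at four significant figures.
The distance L = 4.294e+07 mm = 4.294e+04 m.
Hardness H = 386.3 HV × 9.807 MPa/HV = 3788 MPa = 3.788e+09 Pa.
Contact area A = 703.7 mm² = 7.037e-04 m².
SI base units throughout: W = 8.751 N, H = 3.788e+09 Pa, K = 3.591e-06.
By Archard's law, V = K·W·L/H = 3.591e-06 · 8.751 · 4.294e+04 / 3.788e+09 = 3.562e-10 m³.
Mean wear depth h = V/A = 3.562e-10 / 7.037e-04 = 5.062e-07 m.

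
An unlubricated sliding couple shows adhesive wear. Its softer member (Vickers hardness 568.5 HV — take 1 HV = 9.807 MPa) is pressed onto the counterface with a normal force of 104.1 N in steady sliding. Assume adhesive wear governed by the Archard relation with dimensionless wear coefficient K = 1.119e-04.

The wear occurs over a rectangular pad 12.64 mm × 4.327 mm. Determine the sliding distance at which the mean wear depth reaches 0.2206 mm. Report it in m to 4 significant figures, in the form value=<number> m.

value=5775 m

Shown intermediates are rounded — all arithmetic holds full float precision; a single final rounding: 4 significant digits.
Hardness H = 568.5 HV × 9.807 MPa/HV = 5575 MPa = 5.575e+09 Pa.
Pad sides 12.64 mm × 4.327 mm = 0.01264 m × 0.004327 m. Contact area A = 0.01264 m × 0.004327 m = 5.469e-05 m².
Depth limit h_lim = 0.2206 mm = 2.206e-04 m.
Restated in SI base units: W = 104.1 N, H = 5.575e+09 Pa, K = 1.119e-04.
Permissible volume V_lim = h_lim·A = 2.206e-04 · 5.469e-05 = 1.207e-08 m³.
Life L = V_lim·H/(K·W) = 1.207e-08 · 5.575e+09 / (1.119e-04 · 104.1) = 5775 m.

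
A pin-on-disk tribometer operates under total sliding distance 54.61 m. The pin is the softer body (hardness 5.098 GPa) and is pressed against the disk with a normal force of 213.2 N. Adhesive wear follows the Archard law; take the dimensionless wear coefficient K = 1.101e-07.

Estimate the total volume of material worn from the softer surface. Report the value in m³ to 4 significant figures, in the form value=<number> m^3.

Every step holds full precision — intermediates are displayed rounded, and rounded just once, at four significant digits.
Convert: Hardness H = 5.098 GPa = 5.098e+09 Pa.
Collected in SI base units: W = 213.2 N, H = 5.098e+09 Pa, K = 1.101e-07.
Archard volume V = K·W·L/H = 1.101e-07 · 213.2 · 54.61 / 5.098e+09 = 2.514e-13 m³.

value=2.514e-13 m^3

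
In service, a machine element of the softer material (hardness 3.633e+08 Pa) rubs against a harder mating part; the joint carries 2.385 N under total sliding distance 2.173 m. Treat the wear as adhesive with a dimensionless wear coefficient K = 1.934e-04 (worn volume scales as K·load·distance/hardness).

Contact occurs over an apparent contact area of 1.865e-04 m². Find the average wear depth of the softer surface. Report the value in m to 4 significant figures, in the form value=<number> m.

The computation holds full float precision, and intermediate values are displayed rounded — rounded just once to 4 significant digits.
In SI base units, W = 2.385 N, H = 3.633e+08 Pa, K = 1.934e-04.
The Archard volume V = K·W·L/H = 1.934e-04 · 2.385 · 2.173 / 3.633e+08 = 2.759e-12 m³.
Mean wear depth h = V/A = 2.759e-12 / 1.865e-04 = 1.479e-08 m.

value=1.479e-08 m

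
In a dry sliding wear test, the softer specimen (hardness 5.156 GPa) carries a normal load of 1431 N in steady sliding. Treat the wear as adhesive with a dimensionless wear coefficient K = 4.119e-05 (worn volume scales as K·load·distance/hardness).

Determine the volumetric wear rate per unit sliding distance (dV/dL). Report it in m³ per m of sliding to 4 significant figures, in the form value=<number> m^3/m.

Printed values are rounded; each operation maintains exact precision, and a single final rounding: four significant digits.
Hardness H = 5.156 GPa = 5.156e+09 Pa.
Working in SI base units: W = 1431 N, H = 5.156e+09 Pa, K = 4.119e-05.
Volumetric rate dV/dL = K·W/H, per unit distance: 4.119e-05 · 1431 / 5.156e+09 = 1.143e-11 m³/m.

value=1.143e-11 m^3/m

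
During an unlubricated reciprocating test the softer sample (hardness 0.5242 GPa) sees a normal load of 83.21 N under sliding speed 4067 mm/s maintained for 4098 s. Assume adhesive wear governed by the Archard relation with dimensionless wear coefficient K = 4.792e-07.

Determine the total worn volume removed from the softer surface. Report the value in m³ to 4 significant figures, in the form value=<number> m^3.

value=1.268e-09 m^3

Intermediate values appear rounded. The algebra carries full precision — one final rounding to four significant digits.
Sliding speed v = 4067 mm/s = 4.067 m/s. The distance L = v·t = 4.067 m/s × 4098 s = 1.667e+04 m.
Hardness H = 0.5242 GPa = 5.242e+08 Pa.
Restated in SI base units: W = 83.21 N, H = 5.242e+08 Pa, K = 4.792e-07.
Apply Archard: V = K·W·L/H = 4.792e-07 · 83.21 · 1.667e+04 / 5.242e+08 = 1.268e-09 m³.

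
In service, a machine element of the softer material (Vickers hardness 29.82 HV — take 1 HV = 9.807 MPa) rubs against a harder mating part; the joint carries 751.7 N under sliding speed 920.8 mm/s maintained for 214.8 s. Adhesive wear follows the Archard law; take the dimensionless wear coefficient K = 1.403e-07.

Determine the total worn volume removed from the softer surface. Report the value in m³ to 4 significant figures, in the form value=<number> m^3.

value=7.133e-11 m^3

Each operation carries full precision — quoted intermediates are rounded, and a single final rounding: four significant figures.
Convert: Sliding speed v = 920.8 mm/s = 0.9208 m/s. Sliding distance L = v·t = 0.9208 m/s × 214.8 s = 197.8 m.
Convert: Hardness H = 29.82 HV × 9.807 MPa/HV = 292.4 MPa = 2.924e+08 Pa.
As SI base values: W = 751.7 N, H = 2.924e+08 Pa, K = 1.403e-07.
Worn volume V = K·W·L/H = 1.403e-07 · 751.7 · 197.8 / 2.924e+08 = 7.133e-11 m³.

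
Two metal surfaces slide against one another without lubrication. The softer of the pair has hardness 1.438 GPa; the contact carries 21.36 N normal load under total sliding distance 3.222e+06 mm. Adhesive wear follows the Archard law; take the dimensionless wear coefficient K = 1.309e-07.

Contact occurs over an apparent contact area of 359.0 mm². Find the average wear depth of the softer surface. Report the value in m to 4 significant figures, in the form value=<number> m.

value=1.745e-08 m

All working math keeps full float precision — intermediate values are displayed rounded, and a single final rounding, at four significant digits.
Convert: Total distance L = 3.222e+06 mm = 3222 m.
Convert: Hardness H = 1.438 GPa = 1.438e+09 Pa.
Convert: Contact area A = 359.0 mm² = 3.590e-04 m².
Working in SI base units: W = 21.36 N, H = 1.438e+09 Pa, K = 1.309e-07.
Apply Archard: V = K·W·L/H = 1.309e-07 · 21.36 · 3222 / 1.438e+09 = 6.265e-12 m³.
Mean wear depth h = V/A = 6.265e-12 / 3.590e-04 = 1.745e-08 m.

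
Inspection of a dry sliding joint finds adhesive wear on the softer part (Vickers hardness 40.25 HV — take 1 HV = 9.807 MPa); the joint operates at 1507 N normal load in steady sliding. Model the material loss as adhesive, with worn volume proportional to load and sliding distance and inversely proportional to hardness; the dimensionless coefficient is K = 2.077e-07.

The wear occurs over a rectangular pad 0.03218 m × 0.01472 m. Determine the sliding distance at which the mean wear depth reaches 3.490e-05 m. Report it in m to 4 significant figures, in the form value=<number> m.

value=2.085e+04 m

Every step carries full float precision, and intermediates appear rounded. Rounded once at the end: four significant figures.
Convert: Hardness H = 40.25 HV × 9.807 MPa/HV = 394.7 MPa = 3.947e+08 Pa.
Convert: Contact area A = 0.03218 m × 0.01472 m = 4.737e-04 m².
Restated in SI base units: W = 1507 N, H = 3.947e+08 Pa, K = 2.077e-07.
Volume at the limit: V_lim = h_lim·A = 3.490e-05 · 4.737e-04 = 1.653e-08 m³.
Life L = V_lim·H/(K·W) = 1.653e-08 · 3.947e+08 / (2.077e-07 · 1507) = 2.085e+04 m.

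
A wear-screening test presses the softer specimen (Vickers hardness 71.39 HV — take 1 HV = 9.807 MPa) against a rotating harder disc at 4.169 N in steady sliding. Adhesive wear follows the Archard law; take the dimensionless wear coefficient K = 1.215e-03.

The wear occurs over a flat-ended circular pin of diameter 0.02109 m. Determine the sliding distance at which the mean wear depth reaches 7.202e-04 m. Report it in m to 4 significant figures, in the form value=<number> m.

Each operation maintains full precision; the intermediates are printed rounded. Rounded once at the end: four significant figures.
Convert: Hardness H = 71.39 HV × 9.807 MPa/HV = 700.1 MPa = 7.001e+08 Pa.
Convert: Contact area A = π·d²/4 = π·(0.02109 m)²/4 = 3.493e-04 m².
SI base units throughout: W = 4.169 N, H = 7.001e+08 Pa, K = 1.215e-03.
Allowed volume V_lim = h_lim·A = 7.202e-04 · 3.493e-04 = 2.516e-07 m³.
Inverting, life L = V_lim·H/(K·W) = 2.516e-07 · 7.001e+08 / (1.215e-03 · 4.169) = 3.477e+04 m.

value=3.477e+04 m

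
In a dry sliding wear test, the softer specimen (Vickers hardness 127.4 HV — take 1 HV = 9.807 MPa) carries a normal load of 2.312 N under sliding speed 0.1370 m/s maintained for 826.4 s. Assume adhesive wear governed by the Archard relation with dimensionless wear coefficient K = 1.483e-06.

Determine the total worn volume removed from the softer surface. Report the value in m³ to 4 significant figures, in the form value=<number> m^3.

value=3.107e-13 m^3

The computation carries exact precision; intermediates are displayed rounded. Rounded just once, at four significant figures.
Distance covered L = v·t = 0.1370 m/s × 826.4 s = 113.2 m.
Hardness H = 127.4 HV × 9.807 MPa/HV = 1249 MPa = 1.249e+09 Pa.
SI base units throughout: W = 2.312 N, H = 1.249e+09 Pa, K = 1.483e-06.
Worn volume V = K·W·L/H = 1.483e-06 · 2.312 · 113.2 / 1.249e+09 = 3.107e-13 m³.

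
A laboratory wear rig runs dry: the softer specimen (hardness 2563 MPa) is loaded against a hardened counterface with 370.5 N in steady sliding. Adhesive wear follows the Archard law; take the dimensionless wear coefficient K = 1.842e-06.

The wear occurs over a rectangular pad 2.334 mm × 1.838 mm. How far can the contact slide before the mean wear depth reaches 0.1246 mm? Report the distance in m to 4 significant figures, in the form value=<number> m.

value=2007 m

All arithmetic holds exact precision, and displayed values are rounded — rounded once at the end to four significant figures.
Convert: Hardness H = 2563 MPa = 2.563e+09 Pa.
Convert: Pad sides 2.334 mm × 1.838 mm = 0.002334 m × 0.001838 m. Contact area A = 0.002334 m × 0.001838 m = 4.290e-06 m².
Convert: Depth limit h_lim = 0.1246 mm = 1.246e-04 m.
Collected in SI base units: W = 370.5 N, H = 2.563e+09 Pa, K = 1.842e-06.
Wearable volume V_lim = h_lim·A = 1.246e-04 · 4.290e-06 = 5.345e-10 m³.
Thus life L = V_lim·H/(K·W) = 5.345e-10 · 2.563e+09 / (1.842e-06 · 370.5) = 2007 m.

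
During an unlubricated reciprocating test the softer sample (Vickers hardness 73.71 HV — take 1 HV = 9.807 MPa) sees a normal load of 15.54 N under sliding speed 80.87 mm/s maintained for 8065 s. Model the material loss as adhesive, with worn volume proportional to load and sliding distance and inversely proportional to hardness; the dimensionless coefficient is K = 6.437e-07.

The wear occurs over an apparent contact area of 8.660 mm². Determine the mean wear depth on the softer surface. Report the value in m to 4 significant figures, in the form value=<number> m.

value=1.042e-06 m

Intermediates are shown rounded, and the computation carries full precision, and a lone final rounding: four significant digits.
Sliding speed v = 80.87 mm/s = 0.08087 m/s. Distance covered L = v·t = 0.08087 m/s × 8065 s = 652.2 m.
Hardness H = 73.71 HV × 9.807 MPa/HV = 722.9 MPa = 7.229e+08 Pa.
Contact area A = 8.660 mm² = 8.660e-06 m².
As SI base values: W = 15.54 N, H = 7.229e+08 Pa, K = 6.437e-07.
Worn volume V = K·W·L/H = 6.437e-07 · 15.54 · 652.2 / 7.229e+08 = 9.025e-12 m³.
Average depth h = V/A = 9.025e-12 / 8.660e-06 = 1.042e-06 m.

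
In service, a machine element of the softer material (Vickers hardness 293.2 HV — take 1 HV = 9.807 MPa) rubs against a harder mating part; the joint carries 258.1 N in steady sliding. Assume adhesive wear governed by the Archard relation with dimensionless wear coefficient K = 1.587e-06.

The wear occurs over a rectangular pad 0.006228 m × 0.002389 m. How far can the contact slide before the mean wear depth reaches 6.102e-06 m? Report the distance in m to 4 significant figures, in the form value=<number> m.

Intermediates are displayed rounded. All arithmetic runs at full precision, and rounded once at the end, at four significant figures.
Hardness H = 293.2 HV × 9.807 MPa/HV = 2875 MPa = 2.875e+09 Pa.
Contact area A = 0.006228 m × 0.002389 m = 1.488e-05 m².
Expressed in SI base units: W = 258.1 N, H = 2.875e+09 Pa, K = 1.587e-06.
At the depth limit, V_lim = h_lim·A = 6.102e-06 · 1.488e-05 = 9.079e-11 m³.
Inverting, life L = V_lim·H/(K·W) = 9.079e-11 · 2.875e+09 / (1.587e-06 · 258.1) = 637.3 m.

value=637.3 m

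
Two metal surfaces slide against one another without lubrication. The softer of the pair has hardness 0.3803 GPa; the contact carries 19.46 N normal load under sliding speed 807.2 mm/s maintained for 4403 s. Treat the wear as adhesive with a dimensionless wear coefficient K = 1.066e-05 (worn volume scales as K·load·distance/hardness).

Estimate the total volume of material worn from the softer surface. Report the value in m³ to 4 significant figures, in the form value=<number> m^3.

value=1.939e-09 m^3

Every step carries full float precision, and displayed values are rounded. Rounded just once to four significant digits.
Sliding speed v = 807.2 mm/s = 0.8072 m/s. Total distance L = v·t = 0.8072 m/s × 4403 s = 3554 m.
Hardness H = 0.3803 GPa = 3.803e+08 Pa.
As SI base values: W = 19.46 N, H = 3.803e+08 Pa, K = 1.066e-05.
Archard relation: V = K·W·L/H = 1.066e-05 · 19.46 · 3554 / 3.803e+08 = 1.939e-09 m³.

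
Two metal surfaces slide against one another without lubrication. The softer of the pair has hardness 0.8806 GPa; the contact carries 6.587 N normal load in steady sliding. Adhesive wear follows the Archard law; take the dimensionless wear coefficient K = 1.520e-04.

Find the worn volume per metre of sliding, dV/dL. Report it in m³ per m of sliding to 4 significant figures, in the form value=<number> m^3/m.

value=1.137e-12 m^3/m

The computation carries exact precision — intermediate values are shown rounded; rounded once at the end to 4 significant digits.
Hardness H = 0.8806 GPa = 8.806e+08 Pa.
In SI base units: W = 6.587 N, H = 8.806e+08 Pa, K = 1.520e-04.
Rate of wear dV/dL = K·W/H (no L dependence): 1.520e-04 · 6.587 / 8.806e+08 = 1.137e-12 m³/m.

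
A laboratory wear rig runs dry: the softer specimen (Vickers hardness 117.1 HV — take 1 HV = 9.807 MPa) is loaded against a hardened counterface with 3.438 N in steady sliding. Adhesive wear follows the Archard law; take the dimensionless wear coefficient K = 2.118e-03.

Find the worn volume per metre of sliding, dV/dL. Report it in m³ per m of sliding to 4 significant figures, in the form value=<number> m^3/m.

value=6.341e-12 m^3/m

Intermediate values are printed rounded, and the algebra carries full precision — one last rounding: four significant figures.
Convert: Hardness H = 117.1 HV × 9.807 MPa/HV = 1148 MPa = 1.148e+09 Pa.
Restated in SI base units: W = 3.438 N, H = 1.148e+09 Pa, K = 2.118e-03.
Wear rate dV/dL = K·W/H (no L dependence): 2.118e-03 · 3.438 / 1.148e+09 = 6.341e-12 m³/m.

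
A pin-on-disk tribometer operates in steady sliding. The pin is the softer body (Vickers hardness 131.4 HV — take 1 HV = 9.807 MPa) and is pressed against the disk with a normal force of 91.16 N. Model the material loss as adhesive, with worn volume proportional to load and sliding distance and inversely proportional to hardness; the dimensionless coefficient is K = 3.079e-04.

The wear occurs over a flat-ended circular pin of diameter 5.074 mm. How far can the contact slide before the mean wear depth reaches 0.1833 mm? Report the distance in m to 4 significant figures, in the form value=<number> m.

Intermediates are printed rounded — all working math keeps exact precision; a lone final rounding, at four significant digits.
Convert: Hardness H = 131.4 HV × 9.807 MPa/HV = 1289 MPa = 1.289e+09 Pa.
Convert: Pin diameter d = 5.074 mm = 0.005074 m. Contact area A = π·d²/4 = π·(0.005074 m)²/4 = 2.022e-05 m².
Convert: Depth limit h_lim = 0.1833 mm = 1.833e-04 m.
Restated in SI base units: W = 91.16 N, H = 1.289e+09 Pa, K = 3.079e-04.
At the depth limit, V_lim = h_lim·A = 1.833e-04 · 2.022e-05 = 3.706e-09 m³.
Inverting, life L = V_lim·H/(K·W) = 3.706e-09 · 1.289e+09 / (3.079e-04 · 91.16) = 170.2 m.

value=170.2 m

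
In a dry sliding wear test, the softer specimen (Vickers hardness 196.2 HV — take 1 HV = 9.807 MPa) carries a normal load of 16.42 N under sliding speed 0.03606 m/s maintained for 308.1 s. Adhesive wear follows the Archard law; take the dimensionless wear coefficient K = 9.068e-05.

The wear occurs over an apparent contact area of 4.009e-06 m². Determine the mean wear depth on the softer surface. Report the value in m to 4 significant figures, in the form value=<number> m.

value=2.145e-06 m

All arithmetic runs at full precision — intermediates are displayed rounded. Rounded just once: 4 significant figures.
Distance covered L = v·t = 0.03606 m/s × 308.1 s = 11.11 m.
Hardness H = 196.2 HV × 9.807 MPa/HV = 1924 MPa = 1.924e+09 Pa.
Working in SI base units: W = 16.42 N, H = 1.924e+09 Pa, K = 9.068e-05.
Wear volume V = K·W·L/H = 9.068e-05 · 16.42 · 11.11 / 1.924e+09 = 8.597e-12 m³.
Average depth h = V/A = 8.597e-12 / 4.009e-06 = 2.145e-06 m.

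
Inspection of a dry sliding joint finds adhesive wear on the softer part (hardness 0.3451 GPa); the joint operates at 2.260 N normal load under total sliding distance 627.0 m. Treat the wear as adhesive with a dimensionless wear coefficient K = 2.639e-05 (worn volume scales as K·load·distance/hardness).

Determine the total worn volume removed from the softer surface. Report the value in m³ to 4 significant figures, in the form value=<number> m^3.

Intermediate values appear rounded; every step carries full precision — a single final rounding to four significant digits.
Hardness H = 0.3451 GPa = 3.451e+08 Pa.
SI base units throughout: W = 2.260 N, H = 3.451e+08 Pa, K = 2.639e-05.
Archard relation: V = K·W·L/H = 2.639e-05 · 2.260 · 627.0 / 3.451e+08 = 1.084e-10 m³.

value=1.084e-10 m^3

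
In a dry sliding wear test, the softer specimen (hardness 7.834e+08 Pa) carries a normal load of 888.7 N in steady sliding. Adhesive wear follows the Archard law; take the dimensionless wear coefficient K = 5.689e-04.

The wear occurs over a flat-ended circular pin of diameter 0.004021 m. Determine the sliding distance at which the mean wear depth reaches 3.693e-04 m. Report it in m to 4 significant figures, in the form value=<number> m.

value=7.267 m

Every step carries full float precision — quoted intermediates are rounded, and rounded just once: four significant digits.
Contact area A = π·d²/4 = π·(0.004021 m)²/4 = 1.270e-05 m².
In SI base units, W = 888.7 N, H = 7.834e+08 Pa, K = 5.689e-04.
Volume at the limit: V_lim = h_lim·A = 3.693e-04 · 1.270e-05 = 4.690e-09 m³.
Thus life L = V_lim·H/(K·W) = 4.690e-09 · 7.834e+08 / (5.689e-04 · 888.7) = 7.267 m.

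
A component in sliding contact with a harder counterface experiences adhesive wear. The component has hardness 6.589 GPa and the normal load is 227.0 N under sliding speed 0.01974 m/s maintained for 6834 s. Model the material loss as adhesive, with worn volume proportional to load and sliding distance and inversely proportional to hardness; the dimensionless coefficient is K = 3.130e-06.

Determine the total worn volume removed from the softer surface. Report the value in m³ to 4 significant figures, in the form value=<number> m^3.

Every step runs at full float precision. Printed values are rounded. Rounded just once, at four significant figures.
Sliding distance L = v·t = 0.01974 m/s × 6834 s = 134.9 m.
Hardness H = 6.589 GPa = 6.589e+09 Pa.
In SI base units, W = 227.0 N, H = 6.589e+09 Pa, K = 3.130e-06.
Apply Archard: V = K·W·L/H = 3.130e-06 · 227.0 · 134.9 / 6.589e+09 = 1.455e-11 m³.

value=1.455e-11 m^3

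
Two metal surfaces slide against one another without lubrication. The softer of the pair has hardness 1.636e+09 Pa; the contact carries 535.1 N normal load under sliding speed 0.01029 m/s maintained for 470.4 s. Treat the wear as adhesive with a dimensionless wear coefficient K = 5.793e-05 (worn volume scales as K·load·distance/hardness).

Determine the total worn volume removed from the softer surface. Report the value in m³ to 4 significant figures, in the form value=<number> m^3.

value=9.171e-11 m^3

All working math keeps full precision; displayed values are rounded; one last rounding, at four significant figures.
Convert: Path length L = v·t = 0.01029 m/s × 470.4 s = 4.840 m.
Restated in SI base units: W = 535.1 N, H = 1.636e+09 Pa, K = 5.793e-05.
Archard volume V = K·W·L/H = 5.793e-05 · 535.1 · 4.840 / 1.636e+09 = 9.171e-11 m³.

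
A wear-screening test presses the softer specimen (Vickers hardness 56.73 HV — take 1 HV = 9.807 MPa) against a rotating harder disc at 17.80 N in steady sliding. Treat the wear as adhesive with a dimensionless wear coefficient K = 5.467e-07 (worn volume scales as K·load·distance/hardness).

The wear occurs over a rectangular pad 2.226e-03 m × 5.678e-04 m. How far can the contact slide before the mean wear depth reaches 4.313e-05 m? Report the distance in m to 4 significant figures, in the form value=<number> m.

value=3117 m

Intermediates appear rounded; each operation runs at exact precision. Rounded once at the end, at four significant digits.
Hardness H = 56.73 HV × 9.807 MPa/HV = 556.4 MPa = 5.564e+08 Pa.
Contact area A = 2.226e-03 m × 5.678e-04 m = 1.264e-06 m².
In SI base units, W = 17.80 N, H = 5.564e+08 Pa, K = 5.467e-07.
Permissible volume V_lim = h_lim·A = 4.313e-05 · 1.264e-06 = 5.451e-11 m³.
Thus life L = V_lim·H/(K·W) = 5.451e-11 · 5.564e+08 / (5.467e-07 · 17.80) = 3117 m.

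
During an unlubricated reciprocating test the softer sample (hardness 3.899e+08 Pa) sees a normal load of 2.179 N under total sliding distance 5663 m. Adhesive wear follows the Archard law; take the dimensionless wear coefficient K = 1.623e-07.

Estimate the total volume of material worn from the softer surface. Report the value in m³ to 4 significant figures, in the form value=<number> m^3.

The intermediates are shown rounded — all arithmetic carries full float precision — rounded just once, at 4 significant figures.
Working in SI base units: W = 2.179 N, H = 3.899e+08 Pa, K = 1.623e-07.
Archard relation: V = K·W·L/H = 1.623e-07 · 2.179 · 5663 / 3.899e+08 = 5.137e-12 m³.

value=5.137e-12 m^3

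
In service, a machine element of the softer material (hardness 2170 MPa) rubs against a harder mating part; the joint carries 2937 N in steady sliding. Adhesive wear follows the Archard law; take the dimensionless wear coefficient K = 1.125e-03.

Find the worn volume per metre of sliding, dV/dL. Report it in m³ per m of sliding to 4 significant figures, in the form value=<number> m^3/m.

value=1.523e-09 m^3/m

Intermediate values are shown rounded — each operation carries full float precision — a single final rounding: four significant digits.
Convert: Hardness H = 2170 MPa = 2.170e+09 Pa.
As SI base values: W = 2937 N, H = 2.170e+09 Pa, K = 1.125e-03.
Sliding wear rate dV/dL = K·W/H, so: 1.125e-03 · 2937 / 2.170e+09 = 1.523e-09 m³/m.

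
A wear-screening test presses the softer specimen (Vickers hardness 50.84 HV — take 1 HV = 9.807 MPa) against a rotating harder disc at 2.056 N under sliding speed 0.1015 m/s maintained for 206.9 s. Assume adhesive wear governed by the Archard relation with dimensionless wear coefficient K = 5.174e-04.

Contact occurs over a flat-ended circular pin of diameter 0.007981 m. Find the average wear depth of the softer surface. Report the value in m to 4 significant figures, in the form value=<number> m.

value=8.956e-07 m

Every step keeps exact precision — intermediate values are shown rounded, and rounded once at the end, at four significant digits.
Convert: Distance L = v·t = 0.1015 m/s × 206.9 s = 21.00 m.
Convert: Hardness H = 50.84 HV × 9.807 MPa/HV = 498.6 MPa = 4.986e+08 Pa.
Convert: Contact area A = π·d²/4 = π·(0.007981 m)²/4 = 5.003e-05 m².
In SI base units, W = 2.056 N, H = 4.986e+08 Pa, K = 5.174e-04.
Archard volume V = K·W·L/H = 5.174e-04 · 2.056 · 21.00 / 4.986e+08 = 4.481e-11 m³.
Average depth h = V/A = 4.481e-11 / 5.003e-05 = 8.956e-07 m.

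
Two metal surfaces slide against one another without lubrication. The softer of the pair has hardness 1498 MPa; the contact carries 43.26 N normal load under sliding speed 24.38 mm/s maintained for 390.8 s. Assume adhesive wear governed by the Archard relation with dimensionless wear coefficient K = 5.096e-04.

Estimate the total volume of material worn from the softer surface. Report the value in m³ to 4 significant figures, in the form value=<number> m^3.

Each operation keeps full precision, and intermediate values appear rounded. Rounded just once to 4 significant digits.
Sliding speed v = 24.38 mm/s = 0.02438 m/s. Sliding distance L = v·t = 0.02438 m/s × 390.8 s = 9.528 m.
Hardness H = 1498 MPa = 1.498e+09 Pa.
Restated in SI base units: W = 43.26 N, H = 1.498e+09 Pa, K = 5.096e-04.
Archard relation: V = K·W·L/H = 5.096e-04 · 43.26 · 9.528 / 1.498e+09 = 1.402e-10 m³.

value=1.402e-10 m^3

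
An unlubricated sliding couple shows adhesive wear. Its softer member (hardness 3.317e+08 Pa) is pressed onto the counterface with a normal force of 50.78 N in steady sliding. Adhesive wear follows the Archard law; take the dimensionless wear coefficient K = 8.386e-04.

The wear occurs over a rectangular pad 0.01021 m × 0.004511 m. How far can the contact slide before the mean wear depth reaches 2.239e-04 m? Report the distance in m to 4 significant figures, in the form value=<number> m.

Intermediate values are displayed rounded. Each operation holds full float precision; one last rounding to 4 significant digits.
Convert: Contact area A = 0.01021 m × 0.004511 m = 4.606e-05 m².
In SI base units: W = 50.78 N, H = 3.317e+08 Pa, K = 8.386e-04.
Allowed volume V_lim = h_lim·A = 2.239e-04 · 4.606e-05 = 1.031e-08 m³.
So the life L = V_lim·H/(K·W) = 1.031e-08 · 3.317e+08 / (8.386e-04 · 50.78) = 80.32 m.

value=80.32 m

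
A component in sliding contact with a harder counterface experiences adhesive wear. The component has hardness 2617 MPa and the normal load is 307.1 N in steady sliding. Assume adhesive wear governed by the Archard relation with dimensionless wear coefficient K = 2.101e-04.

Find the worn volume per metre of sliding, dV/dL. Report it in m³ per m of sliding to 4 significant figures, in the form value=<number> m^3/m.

Intermediate values are displayed rounded — every step runs at full float precision; rounded once at the end to four significant digits.
Convert: Hardness H = 2617 MPa = 2.617e+09 Pa.
Collected in SI base units: W = 307.1 N, H = 2.617e+09 Pa, K = 2.101e-04.
Wear rate dV/dL = K·W/H: 2.101e-04 · 307.1 / 2.617e+09 = 2.465e-11 m³/m.

value=2.465e-11 m^3/m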